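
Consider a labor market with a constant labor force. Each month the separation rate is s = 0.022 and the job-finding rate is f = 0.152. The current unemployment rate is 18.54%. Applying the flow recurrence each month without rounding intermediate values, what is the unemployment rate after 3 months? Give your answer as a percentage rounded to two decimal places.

Unemployment rate after three months ≈ 15.97%.

With a fixed labor force, u_{t+1} = u_t + s·(1−u_t) − f·u_t = u_t·(1−s−f) + s.
Here 1−s−f = 0.826 and s = 0.022.
u_1 = 0.185400 × 0.826 + 0.022 = 0.175140.
u_2 = 0.175140 × 0.826 + 0.022 = 0.166666.
u_3 = 0.166666 × 0.826 + 0.022 = 0.159666.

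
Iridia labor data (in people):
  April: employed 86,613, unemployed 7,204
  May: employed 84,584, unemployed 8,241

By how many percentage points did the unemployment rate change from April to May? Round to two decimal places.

April: labor force = 86,613 + 7,204 = 93,817; u = 7,204/93,817 = 7.68%.
May: labor force = 84,584 + 8,241 = 92,825; u = 8,241/92,825 = 8.88%.
Change = 8.88% − 7.68% = +1.20 pp.

The unemployment rate changed by +1.20 percentage points.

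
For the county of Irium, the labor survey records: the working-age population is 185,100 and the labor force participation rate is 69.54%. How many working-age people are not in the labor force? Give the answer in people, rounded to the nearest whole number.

About 56,381 are not in the labor force.

Share not in the labor force = 1 − 0.6954 = 0.3046.
Not in labor force = 0.3046 × 185,100 ≈ 56,381.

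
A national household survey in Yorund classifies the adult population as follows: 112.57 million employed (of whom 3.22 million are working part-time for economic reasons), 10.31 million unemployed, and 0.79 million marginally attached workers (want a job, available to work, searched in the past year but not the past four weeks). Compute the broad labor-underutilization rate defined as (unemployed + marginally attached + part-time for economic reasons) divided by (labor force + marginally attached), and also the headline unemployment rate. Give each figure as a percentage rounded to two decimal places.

Broad underutilization rate ≈ 11.58%; headline unemployment rate ≈ 8.39%.

Labor force = 112.57 + 10.31 = 122.88 million.
Numerator = 10.31 + 0.79 + 3.22 = 14.32 million.
Denominator = 122.88 + 0.79 = 123.67 million.
Broad rate = 14.32 / 123.67 = 11.58%.
Headline unemployment rate = 10.31 / 122.88 = 8.39%.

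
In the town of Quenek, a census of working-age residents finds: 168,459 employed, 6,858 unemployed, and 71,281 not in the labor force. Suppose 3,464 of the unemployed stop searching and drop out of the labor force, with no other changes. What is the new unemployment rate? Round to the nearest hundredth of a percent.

Initially, labor force = 168,459 + 6,858 = 175,317, so u = 6,858/175,317 = 3.91%.
After the change, unemployed and labor force both fall by 3,464 → E = 168,459, U = 3,394, labor force = 171,853.
New unemployment rate = 3,394 / 171,853 = 1.97%.

New unemployment rate ≈ 1.97%.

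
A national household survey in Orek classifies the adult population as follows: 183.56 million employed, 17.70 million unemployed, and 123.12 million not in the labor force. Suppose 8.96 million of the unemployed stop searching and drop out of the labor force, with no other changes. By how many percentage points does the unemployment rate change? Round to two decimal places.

Initially, labor force = 183.56 + 17.70 = 201.26 million, so u = 17.70/201.26 = 8.79%.
After the change, unemployed and labor force both fall by 8.96 → E = 183.56, U = 8.74, labor force = 192.30 million.
New unemployment rate = 8.74 / 192.30 = 4.54%.
Change = 4.54% − 8.79% = −4.25 percentage points.

The unemployment rate changes by −4.25 percentage points.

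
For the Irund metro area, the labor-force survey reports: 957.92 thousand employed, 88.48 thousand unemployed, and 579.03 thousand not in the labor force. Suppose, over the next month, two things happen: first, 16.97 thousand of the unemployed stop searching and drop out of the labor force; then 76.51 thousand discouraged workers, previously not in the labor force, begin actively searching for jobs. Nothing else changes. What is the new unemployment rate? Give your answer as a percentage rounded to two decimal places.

Initially, labor force = 957.92 + 88.48 = 1,046.40 thousand, so u = 88.48/1,046.40 = 8.46%.
After the first change, unemployed and labor force both fall by 16.97 → E = 957.92, U = 71.51, labor force = 1,029.43 thousand.
After the second change, unemployed and labor force both rise by 76.51 → E = 957.92, U = 148.02, labor force = 1,105.94 thousand.
New unemployment rate = 148.02 / 1,105.94 = 13.38%.

New unemployment rate ≈ 13.38%.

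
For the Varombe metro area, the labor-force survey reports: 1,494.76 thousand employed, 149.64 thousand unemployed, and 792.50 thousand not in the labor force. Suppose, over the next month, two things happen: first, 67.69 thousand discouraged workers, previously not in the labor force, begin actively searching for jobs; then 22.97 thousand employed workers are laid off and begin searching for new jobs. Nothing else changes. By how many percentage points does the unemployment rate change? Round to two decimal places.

Initially, labor force = 1,494.76 + 149.64 = 1,644.40 thousand, so u = 149.64/1,644.40 = 9.10%.
After the first change, unemployed and labor force both rise by 67.69 → E = 1,494.76, U = 217.33, labor force = 1,712.09 thousand.
After the second change, employed falls and unemployed rises by 22.97; labor force unchanged → E = 1,471.79, U = 240.30, labor force = 1,712.09 thousand.
New unemployment rate = 240.30 / 1,712.09 = 14.04%.
Change = 14.04% − 9.10% = +4.94 percentage points.

The unemployment rate changes by +4.94 percentage points.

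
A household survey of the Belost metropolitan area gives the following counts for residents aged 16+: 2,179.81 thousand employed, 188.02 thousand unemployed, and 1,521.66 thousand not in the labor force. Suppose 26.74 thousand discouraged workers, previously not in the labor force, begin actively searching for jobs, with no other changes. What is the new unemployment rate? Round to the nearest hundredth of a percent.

Initially, labor force = 2,179.81 + 188.02 = 2,367.83 thousand, so u = 188.02/2,367.83 = 7.94%.
After the change, unemployed and labor force both rise by 26.74 → E = 2,179.81, U = 214.76, labor force = 2,394.57 thousand.
New unemployment rate = 214.76 / 2,394.57 = 8.97%.

New unemployment rate ≈ 8.97%.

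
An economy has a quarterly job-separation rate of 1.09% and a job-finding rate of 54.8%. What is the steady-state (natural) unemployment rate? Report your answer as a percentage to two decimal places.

At steady state the flows balance: s·E = f·U, so U/(E+U) = s/(s+f).
u* = 1.09 / (1.09 + 54.8) = 1.09 / 55.89 = 1.95%.

Steady-state unemployment rate ≈ 1.95%.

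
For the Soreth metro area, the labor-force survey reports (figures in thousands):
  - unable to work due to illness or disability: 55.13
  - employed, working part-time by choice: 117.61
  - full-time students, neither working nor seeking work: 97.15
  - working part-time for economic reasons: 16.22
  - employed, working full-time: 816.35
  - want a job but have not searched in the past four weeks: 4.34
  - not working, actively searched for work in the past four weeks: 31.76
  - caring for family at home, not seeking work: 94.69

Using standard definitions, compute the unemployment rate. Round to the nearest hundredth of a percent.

Unemployment rate ≈ 3.23%.

Employed = 117.61 + 16.22 + 816.35 = 950.18 thousand (anyone who worked, including part-time for economic reasons, counts as employed).
Unemployed = 31.76 thousand.
Labor force = 950.18 + 31.76 = 981.94 thousand.
Unemployment rate = 31.76 / 981.94 = 3.23%.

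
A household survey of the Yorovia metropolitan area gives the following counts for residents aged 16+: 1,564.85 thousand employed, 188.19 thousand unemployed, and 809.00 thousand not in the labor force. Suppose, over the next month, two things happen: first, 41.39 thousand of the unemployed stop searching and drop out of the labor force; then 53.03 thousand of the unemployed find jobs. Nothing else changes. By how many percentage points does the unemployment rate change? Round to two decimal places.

The unemployment rate changes by −5.26 percentage points.

Initially, labor force = 1,564.85 + 188.19 = 1,753.04 thousand, so u = 188.19/1,753.04 = 10.74%.
After the first change, unemployed and labor force both fall by 41.39 → E = 1,564.85, U = 146.80, labor force = 1,711.65 thousand.
After the second change, unemployed falls and employed rises by 53.03; labor force unchanged → E = 1,617.88, U = 93.77, labor force = 1,711.65 thousand.
New unemployment rate = 93.77 / 1,711.65 = 5.48%.
Change = 5.48% − 10.74% = −5.26 percentage points.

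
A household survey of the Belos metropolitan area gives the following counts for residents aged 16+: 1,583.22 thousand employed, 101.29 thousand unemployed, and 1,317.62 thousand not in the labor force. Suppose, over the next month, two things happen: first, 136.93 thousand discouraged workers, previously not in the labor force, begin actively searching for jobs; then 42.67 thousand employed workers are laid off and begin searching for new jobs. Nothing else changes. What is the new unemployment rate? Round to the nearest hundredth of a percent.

New unemployment rate ≈ 15.42%.

Initially, labor force = 1,583.22 + 101.29 = 1,684.51 thousand, so u = 101.29/1,684.51 = 6.01%.
After the first change, unemployed and labor force both rise by 136.93 → E = 1,583.22, U = 238.22, labor force = 1,821.44 thousand.
After the second change, employed falls and unemployed rises by 42.67; labor force unchanged → E = 1,540.55, U = 280.89, labor force = 1,821.44 thousand.
New unemployment rate = 280.89 / 1,821.44 = 15.42%.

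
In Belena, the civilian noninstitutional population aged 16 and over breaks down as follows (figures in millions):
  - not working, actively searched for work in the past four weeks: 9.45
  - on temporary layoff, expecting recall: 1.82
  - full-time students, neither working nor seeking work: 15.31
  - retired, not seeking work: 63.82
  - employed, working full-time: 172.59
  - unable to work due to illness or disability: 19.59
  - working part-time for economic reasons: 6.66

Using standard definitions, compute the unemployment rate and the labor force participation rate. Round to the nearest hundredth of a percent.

Unemployment rate ≈ 5.92%; labor force participation rate ≈ 65.87%.

Employed = 172.59 + 6.66 = 179.25 million (anyone who worked, including part-time for economic reasons, counts as employed).
Unemployed = 9.45 + 1.82 = 11.27 million (jobless and actively searching, or on temporary layoff).
Labor force = 179.25 + 11.27 = 190.52 million.
Not in labor force = 15.31 + 63.82 + 19.59 = 98.72 million (those not working and not actively searching are outside the labor force).
Civilian working-age population = 190.52 + 98.72 = 289.24 million.
Unemployment rate = 11.27 / 190.52 = 5.92%.
Labor force participation rate = 190.52 / 289.24 = 65.87%.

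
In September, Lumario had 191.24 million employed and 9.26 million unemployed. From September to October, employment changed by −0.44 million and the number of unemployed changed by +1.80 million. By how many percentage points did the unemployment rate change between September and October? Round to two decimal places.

The unemployment rate changed by +0.86 percentage points.

September: labor force = 191.24 + 9.26 = 200.50; u = 9.26/200.50 = 4.62%.
October: labor force = 190.80 + 11.06 = 201.86; u = 11.06/201.86 = 5.48%.
Change = 5.48% − 4.62% = +0.86 pp.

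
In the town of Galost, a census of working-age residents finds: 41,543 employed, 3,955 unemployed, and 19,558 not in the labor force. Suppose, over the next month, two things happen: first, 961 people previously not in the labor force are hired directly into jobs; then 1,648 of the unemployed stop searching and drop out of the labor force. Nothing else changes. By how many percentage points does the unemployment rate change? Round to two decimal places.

The unemployment rate changes by −3.54 percentage points.

Initially, labor force = 41,543 + 3,955 = 45,498, so u = 3,955/45,498 = 8.69%.
After the first change, employed and labor force both rise by 961; unemployed unchanged → E = 42,504, U = 3,955, labor force = 46,459.
After the second change, unemployed and labor force both fall by 1,648 → E = 42,504, U = 2,307, labor force = 44,811.
New unemployment rate = 2,307 / 44,811 = 5.15%.
Change = 5.15% − 8.69% = −3.54 percentage points.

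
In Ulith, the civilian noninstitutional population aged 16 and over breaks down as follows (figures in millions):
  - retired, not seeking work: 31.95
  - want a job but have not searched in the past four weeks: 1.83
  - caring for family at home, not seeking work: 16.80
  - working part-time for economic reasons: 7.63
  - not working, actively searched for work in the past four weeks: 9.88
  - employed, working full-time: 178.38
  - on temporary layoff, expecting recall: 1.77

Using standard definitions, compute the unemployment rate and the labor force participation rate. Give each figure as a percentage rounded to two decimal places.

Employed = 7.63 + 178.38 = 186.01 million (anyone who worked, including part-time for economic reasons, counts as employed).
Unemployed = 9.88 + 1.77 = 11.65 million (jobless and actively searching, or on temporary layoff).
Labor force = 186.01 + 11.65 = 197.66 million.
Not in labor force = 31.95 + 1.83 + 16.80 = 50.58 million (those not working and not actively searching are outside the labor force — including those who want a job but have given up searching).
Civilian working-age population = 197.66 + 50.58 = 248.24 million.
Unemployment rate = 11.65 / 197.66 = 5.89%.
Labor force participation rate = 197.66 / 248.24 = 79.62%.

Unemployment rate ≈ 5.89%; labor force participation rate ≈ 79.62%.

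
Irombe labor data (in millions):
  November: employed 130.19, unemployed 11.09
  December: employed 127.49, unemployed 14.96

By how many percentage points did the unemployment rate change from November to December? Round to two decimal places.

November: labor force = 130.19 + 11.09 = 141.28; u = 11.09/141.28 = 7.85%.
December: labor force = 127.49 + 14.96 = 142.45; u = 14.96/142.45 = 10.50%.
Change = 10.50% − 7.85% = +2.65 pp.

The unemployment rate changed by +2.65 percentage points.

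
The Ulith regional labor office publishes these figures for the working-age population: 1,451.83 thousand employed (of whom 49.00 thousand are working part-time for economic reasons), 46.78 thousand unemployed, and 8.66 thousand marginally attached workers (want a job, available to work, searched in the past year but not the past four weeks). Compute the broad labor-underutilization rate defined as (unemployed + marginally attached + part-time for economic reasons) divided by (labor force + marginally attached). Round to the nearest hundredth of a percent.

Broad underutilization rate ≈ 6.93%.

Labor force = 1,451.83 + 46.78 = 1,498.61 thousand.
Numerator = 46.78 + 8.66 + 49.00 = 104.44 thousand.
Denominator = 1,498.61 + 8.66 = 1,507.27 thousand.
Broad rate = 104.44 / 1,507.27 = 6.93%.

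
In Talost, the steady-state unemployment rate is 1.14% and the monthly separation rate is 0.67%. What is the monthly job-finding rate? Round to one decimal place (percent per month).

Job-finding rate ≈ 58.1% per month.

From u* = s/(s+f): f = s·(1−u)/u.
f = 0.67 × (1 − 0.0114) / 0.0114 = 0.6624 / 0.0114 ≈ 58.1% per month.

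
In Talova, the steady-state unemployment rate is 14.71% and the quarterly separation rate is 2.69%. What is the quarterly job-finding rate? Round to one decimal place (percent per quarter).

From u* = s/(s+f): f = s·(1−u)/u.
f = 2.69 × (1 − 0.1471) / 0.1471 = 2.2943 / 0.1471 ≈ 15.6% per quarter.

Job-finding rate ≈ 15.6% per quarter.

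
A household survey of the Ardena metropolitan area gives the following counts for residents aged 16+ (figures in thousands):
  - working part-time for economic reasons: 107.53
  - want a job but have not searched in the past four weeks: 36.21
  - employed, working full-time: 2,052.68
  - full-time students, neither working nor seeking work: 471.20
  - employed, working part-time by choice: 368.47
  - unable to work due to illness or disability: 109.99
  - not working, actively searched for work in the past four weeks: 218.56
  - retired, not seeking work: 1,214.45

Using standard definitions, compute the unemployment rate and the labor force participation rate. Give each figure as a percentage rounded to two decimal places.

Unemployment rate ≈ 7.96%; labor force participation rate ≈ 60.00%.

Employed = 107.53 + 2,052.68 + 368.47 = 2,528.68 thousand (anyone who worked, including part-time for economic reasons, counts as employed).
Unemployed = 218.56 thousand.
Labor force = 2,528.68 + 218.56 = 2,747.24 thousand.
Not in labor force = 36.21 + 471.20 + 109.99 + 1,214.45 = 1,831.85 thousand (those not working and not actively searching are outside the labor force — including those who want a job but have given up searching).
Civilian working-age population = 2,747.24 + 1,831.85 = 4,579.09 thousand.
Unemployment rate = 218.56 / 2,747.24 = 7.96%.
Labor force participation rate = 2,747.24 / 4,579.09 = 60.00%.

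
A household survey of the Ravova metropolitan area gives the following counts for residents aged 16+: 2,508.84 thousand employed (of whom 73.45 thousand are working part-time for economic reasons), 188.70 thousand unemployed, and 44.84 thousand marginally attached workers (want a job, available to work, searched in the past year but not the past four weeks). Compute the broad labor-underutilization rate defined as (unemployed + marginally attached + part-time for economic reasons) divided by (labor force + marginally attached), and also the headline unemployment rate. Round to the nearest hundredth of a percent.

Labor force = 2,508.84 + 188.70 = 2,697.54 thousand.
Numerator = 188.70 + 44.84 + 73.45 = 306.99 thousand.
Denominator = 2,697.54 + 44.84 = 2,742.38 thousand.
Broad rate = 306.99 / 2,742.38 = 11.19%.
Headline unemployment rate = 188.70 / 2,697.54 = 7.00%.

Broad underutilization rate ≈ 11.19%; headline unemployment rate ≈ 7.00%.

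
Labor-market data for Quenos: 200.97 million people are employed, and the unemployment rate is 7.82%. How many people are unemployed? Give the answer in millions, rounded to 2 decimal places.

Let U be the number unemployed. The labor force is E + U, and U/(E+U) = 0.0782.
So U = 0.0782 × 200.97 / (1 − 0.0782) = 15.7159 / 0.9218 ≈ 17.05 million.

About 17.05 million are unemployed.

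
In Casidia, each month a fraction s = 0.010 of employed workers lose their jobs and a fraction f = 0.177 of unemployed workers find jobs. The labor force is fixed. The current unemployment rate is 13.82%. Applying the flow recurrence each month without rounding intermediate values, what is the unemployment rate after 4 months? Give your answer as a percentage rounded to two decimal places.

Unemployment rate after four months ≈ 9.05%.

With a fixed labor force, u_{t+1} = u_t + s·(1−u_t) − f·u_t = u_t·(1−s−f) + s.
Here 1−s−f = 0.813 and s = 0.010.
u_1 = 0.138200 × 0.813 + 0.010 = 0.122357.
u_2 = 0.122357 × 0.813 + 0.010 = 0.109476.
u_3 = 0.109476 × 0.813 + 0.010 = 0.099004.
u_4 = 0.099004 × 0.813 + 0.010 = 0.090490.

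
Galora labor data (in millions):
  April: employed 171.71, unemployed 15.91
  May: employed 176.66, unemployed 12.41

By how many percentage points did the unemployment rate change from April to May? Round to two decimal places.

April: labor force = 171.71 + 15.91 = 187.62; u = 15.91/187.62 = 8.48%.
May: labor force = 176.66 + 12.41 = 189.07; u = 12.41/189.07 = 6.56%.
Change = 6.56% − 8.48% = −1.92 pp.

The unemployment rate changed by −1.92 percentage points.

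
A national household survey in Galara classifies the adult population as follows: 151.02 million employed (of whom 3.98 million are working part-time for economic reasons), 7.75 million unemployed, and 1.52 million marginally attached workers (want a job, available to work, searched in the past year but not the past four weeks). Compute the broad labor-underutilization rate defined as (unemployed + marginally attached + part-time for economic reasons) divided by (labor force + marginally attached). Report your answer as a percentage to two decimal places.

Labor force = 151.02 + 7.75 = 158.77 million.
Numerator = 7.75 + 1.52 + 3.98 = 13.25 million.
Denominator = 158.77 + 1.52 = 160.29 million.
Broad rate = 13.25 / 160.29 = 8.27%.

Broad underutilization rate ≈ 8.27%.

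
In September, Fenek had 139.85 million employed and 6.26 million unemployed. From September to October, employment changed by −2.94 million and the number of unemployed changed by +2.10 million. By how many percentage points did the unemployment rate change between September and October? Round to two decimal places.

The unemployment rate changed by +1.47 percentage points.

September: labor force = 139.85 + 6.26 = 146.11; u = 6.26/146.11 = 4.28%.
October: labor force = 136.91 + 8.36 = 145.27; u = 8.36/145.27 = 5.75%.
Change = 5.75% − 4.28% = +1.47 pp.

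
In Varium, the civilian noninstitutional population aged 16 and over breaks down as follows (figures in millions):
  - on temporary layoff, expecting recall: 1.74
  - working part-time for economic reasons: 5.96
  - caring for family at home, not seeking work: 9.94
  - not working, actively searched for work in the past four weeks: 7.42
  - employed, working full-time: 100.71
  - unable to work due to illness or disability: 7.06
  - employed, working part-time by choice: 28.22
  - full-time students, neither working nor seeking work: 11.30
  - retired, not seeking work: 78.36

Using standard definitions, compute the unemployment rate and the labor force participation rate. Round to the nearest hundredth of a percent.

Unemployment rate ≈ 6.36%; labor force participation rate ≈ 57.46%.

Employed = 5.96 + 100.71 + 28.22 = 134.89 million (anyone who worked, including part-time for economic reasons, counts as employed).
Unemployed = 1.74 + 7.42 = 9.16 million (jobless and actively searching, or on temporary layoff).
Labor force = 134.89 + 9.16 = 144.05 million.
Not in labor force = 9.94 + 7.06 + 11.30 + 78.36 = 106.66 million (those not working and not actively searching are outside the labor force).
Civilian working-age population = 144.05 + 106.66 = 250.71 million.
Unemployment rate = 9.16 / 144.05 = 6.36%.
Labor force participation rate = 144.05 / 250.71 = 57.46%.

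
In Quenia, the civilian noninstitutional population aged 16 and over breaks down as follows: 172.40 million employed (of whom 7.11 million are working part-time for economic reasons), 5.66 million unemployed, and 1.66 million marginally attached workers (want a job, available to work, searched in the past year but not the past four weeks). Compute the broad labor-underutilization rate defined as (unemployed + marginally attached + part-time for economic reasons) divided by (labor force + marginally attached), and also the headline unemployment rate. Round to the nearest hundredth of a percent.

Broad underutilization rate ≈ 8.03%; headline unemployment rate ≈ 3.18%.

Labor force = 172.40 + 5.66 = 178.06 million.
Numerator = 5.66 + 1.66 + 7.11 = 14.43 million.
Denominator = 178.06 + 1.66 = 179.72 million.
Broad rate = 14.43 / 179.72 = 8.03%.
Headline unemployment rate = 5.66 / 178.06 = 3.18%.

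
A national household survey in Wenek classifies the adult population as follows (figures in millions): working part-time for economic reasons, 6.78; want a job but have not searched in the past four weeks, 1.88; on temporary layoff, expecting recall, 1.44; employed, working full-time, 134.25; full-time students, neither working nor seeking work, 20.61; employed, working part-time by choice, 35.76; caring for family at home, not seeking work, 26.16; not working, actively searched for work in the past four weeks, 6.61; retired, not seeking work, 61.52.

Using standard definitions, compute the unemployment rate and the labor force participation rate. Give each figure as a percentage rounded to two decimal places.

Employed = 6.78 + 134.25 + 35.76 = 176.79 million (anyone who worked, including part-time for economic reasons, counts as employed).
Unemployed = 1.44 + 6.61 = 8.05 million (jobless and actively searching, or on temporary layoff).
Labor force = 176.79 + 8.05 = 184.84 million.
Not in labor force = 1.88 + 20.61 + 26.16 + 61.52 = 110.17 million (those not working and not actively searching are outside the labor force — including those who want a job but have given up searching).
Civilian working-age population = 184.84 + 110.17 = 295.01 million.
Unemployment rate = 8.05 / 184.84 = 4.36%.
Labor force participation rate = 184.84 / 295.01 = 62.66%.

Unemployment rate ≈ 4.36%; labor force participation rate ≈ 62.66%.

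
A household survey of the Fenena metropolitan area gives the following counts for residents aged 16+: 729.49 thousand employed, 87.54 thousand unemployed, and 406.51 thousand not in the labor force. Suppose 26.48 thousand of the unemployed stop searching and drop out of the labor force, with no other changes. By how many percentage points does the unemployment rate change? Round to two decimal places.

Initially, labor force = 729.49 + 87.54 = 817.03 thousand, so u = 87.54/817.03 = 10.71%.
After the change, unemployed and labor force both fall by 26.48 → E = 729.49, U = 61.06, labor force = 790.55 thousand.
New unemployment rate = 61.06 / 790.55 = 7.72%.
Change = 7.72% − 10.71% = −2.99 percentage points.

The unemployment rate changes by −2.99 percentage points.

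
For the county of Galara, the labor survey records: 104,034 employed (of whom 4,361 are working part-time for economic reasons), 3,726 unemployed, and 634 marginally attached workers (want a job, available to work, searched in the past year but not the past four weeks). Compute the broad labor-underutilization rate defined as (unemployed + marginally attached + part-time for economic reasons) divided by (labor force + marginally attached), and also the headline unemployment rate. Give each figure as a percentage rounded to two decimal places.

Broad underutilization rate ≈ 8.05%; headline unemployment rate ≈ 3.46%.

Labor force = 104,034 + 3,726 = 107,760.
Numerator = 3,726 + 634 + 4,361 = 8,721.
Denominator = 107,760 + 634 = 108,394.
Broad rate = 8,721 / 108,394 = 8.05%.
Headline unemployment rate = 3,726 / 107,760 = 3.46%.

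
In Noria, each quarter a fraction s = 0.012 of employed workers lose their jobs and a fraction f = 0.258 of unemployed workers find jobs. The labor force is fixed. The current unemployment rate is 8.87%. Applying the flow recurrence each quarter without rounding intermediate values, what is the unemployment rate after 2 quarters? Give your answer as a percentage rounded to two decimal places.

With a fixed labor force, u_{t+1} = u_t + s·(1−u_t) − f·u_t = u_t·(1−s−f) + s.
Here 1−s−f = 0.730 and s = 0.012.
u_1 = 0.088700 × 0.730 + 0.012 = 0.076751.
u_2 = 0.076751 × 0.730 + 0.012 = 0.068028.

Unemployment rate after two quarters ≈ 6.80%.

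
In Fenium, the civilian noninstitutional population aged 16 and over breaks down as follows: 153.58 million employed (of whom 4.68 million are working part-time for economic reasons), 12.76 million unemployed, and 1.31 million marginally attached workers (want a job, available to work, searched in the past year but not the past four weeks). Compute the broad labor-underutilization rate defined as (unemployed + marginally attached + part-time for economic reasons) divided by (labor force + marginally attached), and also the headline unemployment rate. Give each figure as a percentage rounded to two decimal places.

Labor force = 153.58 + 12.76 = 166.34 million.
Numerator = 12.76 + 1.31 + 4.68 = 18.75 million.
Denominator = 166.34 + 1.31 = 167.65 million.
Broad rate = 18.75 / 167.65 = 11.18%.
Headline unemployment rate = 12.76 / 166.34 = 7.67%.

Broad underutilization rate ≈ 11.18%; headline unemployment rate ≈ 7.67%.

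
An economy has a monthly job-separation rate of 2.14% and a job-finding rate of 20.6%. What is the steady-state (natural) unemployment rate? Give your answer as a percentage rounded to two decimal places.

At steady state the flows balance: s·E = f·U, so U/(E+U) = s/(s+f).
u* = 2.14 / (2.14 + 20.6) = 2.14 / 22.74 = 9.41%.

Steady-state unemployment rate ≈ 9.41%.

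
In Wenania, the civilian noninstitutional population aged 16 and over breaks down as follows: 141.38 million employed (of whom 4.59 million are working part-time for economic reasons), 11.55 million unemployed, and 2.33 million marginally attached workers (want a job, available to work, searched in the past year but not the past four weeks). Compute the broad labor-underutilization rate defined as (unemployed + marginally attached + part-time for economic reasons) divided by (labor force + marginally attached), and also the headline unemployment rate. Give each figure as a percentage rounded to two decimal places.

Broad underutilization rate ≈ 11.90%; headline unemployment rate ≈ 7.55%.

Labor force = 141.38 + 11.55 = 152.93 million.
Numerator = 11.55 + 2.33 + 4.59 = 18.47 million.
Denominator = 152.93 + 2.33 = 155.26 million.
Broad rate = 18.47 / 155.26 = 11.90%.
Headline unemployment rate = 11.55 / 152.93 = 7.55%.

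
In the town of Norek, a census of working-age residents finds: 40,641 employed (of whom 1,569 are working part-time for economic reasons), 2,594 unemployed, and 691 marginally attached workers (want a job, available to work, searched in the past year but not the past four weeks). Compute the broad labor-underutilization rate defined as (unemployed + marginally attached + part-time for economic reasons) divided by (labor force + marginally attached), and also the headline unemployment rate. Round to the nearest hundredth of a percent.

Broad underutilization rate ≈ 11.05%; headline unemployment rate ≈ 6.00%.

Labor force = 40,641 + 2,594 = 43,235.
Numerator = 2,594 + 691 + 1,569 = 4,854.
Denominator = 43,235 + 691 = 43,926.
Broad rate = 4,854 / 43,926 = 11.05%.
Headline unemployment rate = 2,594 / 43,235 = 6.00%.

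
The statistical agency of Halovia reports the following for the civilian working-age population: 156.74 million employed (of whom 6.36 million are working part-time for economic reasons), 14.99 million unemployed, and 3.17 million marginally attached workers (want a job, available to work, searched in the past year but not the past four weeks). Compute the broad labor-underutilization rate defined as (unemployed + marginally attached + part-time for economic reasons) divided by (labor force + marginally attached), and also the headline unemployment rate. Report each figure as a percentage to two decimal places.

Broad underutilization rate ≈ 14.02%; headline unemployment rate ≈ 8.73%.

Labor force = 156.74 + 14.99 = 171.73 million.
Numerator = 14.99 + 3.17 + 6.36 = 24.52 million.
Denominator = 171.73 + 3.17 = 174.90 million.
Broad rate = 24.52 / 174.90 = 14.02%.
Headline unemployment rate = 14.99 / 171.73 = 8.73%.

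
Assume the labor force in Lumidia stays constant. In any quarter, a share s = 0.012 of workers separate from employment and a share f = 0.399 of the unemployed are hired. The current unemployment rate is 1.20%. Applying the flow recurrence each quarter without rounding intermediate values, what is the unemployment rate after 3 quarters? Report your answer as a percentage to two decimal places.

Unemployment rate after three quarters ≈ 2.57%.

With a fixed labor force, u_{t+1} = u_t + s·(1−u_t) − f·u_t = u_t·(1−s−f) + s.
Here 1−s−f = 0.589 and s = 0.012.
u_1 = 0.012000 × 0.589 + 0.012 = 0.019068.
u_2 = 0.019068 × 0.589 + 0.012 = 0.023231.
u_3 = 0.023231 × 0.589 + 0.012 = 0.025683.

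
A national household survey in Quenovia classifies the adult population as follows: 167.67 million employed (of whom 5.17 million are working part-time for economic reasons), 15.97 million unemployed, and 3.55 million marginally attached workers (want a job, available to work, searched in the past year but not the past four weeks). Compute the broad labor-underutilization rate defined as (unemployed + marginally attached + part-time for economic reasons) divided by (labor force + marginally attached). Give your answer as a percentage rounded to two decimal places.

Broad underutilization rate ≈ 13.19%.

Labor force = 167.67 + 15.97 = 183.64 million.
Numerator = 15.97 + 3.55 + 5.17 = 24.69 million.
Denominator = 183.64 + 3.55 = 187.19 million.
Broad rate = 24.69 / 187.19 = 13.19%.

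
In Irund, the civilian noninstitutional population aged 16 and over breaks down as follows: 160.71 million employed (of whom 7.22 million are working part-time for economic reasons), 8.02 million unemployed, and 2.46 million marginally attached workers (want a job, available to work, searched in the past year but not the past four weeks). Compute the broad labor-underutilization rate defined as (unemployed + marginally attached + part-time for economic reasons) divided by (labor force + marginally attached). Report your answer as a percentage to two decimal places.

Broad underutilization rate ≈ 10.34%.

Labor force = 160.71 + 8.02 = 168.73 million.
Numerator = 8.02 + 2.46 + 7.22 = 17.70 million.
Denominator = 168.73 + 2.46 = 171.19 million.
Broad rate = 17.70 / 171.19 = 10.34%.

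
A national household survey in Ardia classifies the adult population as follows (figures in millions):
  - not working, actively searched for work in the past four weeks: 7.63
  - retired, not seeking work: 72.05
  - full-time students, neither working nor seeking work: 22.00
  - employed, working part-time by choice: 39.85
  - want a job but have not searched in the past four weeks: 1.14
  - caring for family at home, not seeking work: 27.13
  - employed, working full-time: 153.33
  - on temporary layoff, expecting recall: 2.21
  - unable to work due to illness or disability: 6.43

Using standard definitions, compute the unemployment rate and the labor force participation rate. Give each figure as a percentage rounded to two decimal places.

Unemployment rate ≈ 4.85%; labor force participation rate ≈ 61.19%.

Employed = 39.85 + 153.33 = 193.18 million.
Unemployed = 7.63 + 2.21 = 9.84 million (jobless and actively searching, or on temporary layoff).
Labor force = 193.18 + 9.84 = 203.02 million.
Not in labor force = 72.05 + 22.00 + 1.14 + 27.13 + 6.43 = 128.75 million (those not working and not actively searching are outside the labor force — including those who want a job but have given up searching).
Civilian working-age population = 203.02 + 128.75 = 331.77 million.
Unemployment rate = 9.84 / 203.02 = 4.85%.
Labor force participation rate = 203.02 / 331.77 = 61.19%.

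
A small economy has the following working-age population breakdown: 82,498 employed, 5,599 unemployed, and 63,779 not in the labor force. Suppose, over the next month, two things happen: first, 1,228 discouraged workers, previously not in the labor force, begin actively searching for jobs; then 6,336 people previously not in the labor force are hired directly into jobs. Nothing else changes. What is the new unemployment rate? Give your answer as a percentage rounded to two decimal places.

New unemployment rate ≈ 7.14%.

Initially, labor force = 82,498 + 5,599 = 88,097, so u = 5,599/88,097 = 6.36%.
After the first change, unemployed and labor force both rise by 1,228 → E = 82,498, U = 6,827, labor force = 89,325.
After the second change, employed and labor force both rise by 6,336; unemployed unchanged → E = 88,834, U = 6,827, labor force = 95,661.
New unemployment rate = 6,827 / 95,661 = 7.14%.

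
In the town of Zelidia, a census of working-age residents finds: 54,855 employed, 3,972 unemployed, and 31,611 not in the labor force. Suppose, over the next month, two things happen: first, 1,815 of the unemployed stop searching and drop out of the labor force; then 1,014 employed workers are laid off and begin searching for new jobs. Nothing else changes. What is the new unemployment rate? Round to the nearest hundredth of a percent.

New unemployment rate ≈ 5.56%.

Initially, labor force = 54,855 + 3,972 = 58,827, so u = 3,972/58,827 = 6.75%.
After the first change, unemployed and labor force both fall by 1,815 → E = 54,855, U = 2,157, labor force = 57,012.
After the second change, employed falls and unemployed rises by 1,014; labor force unchanged → E = 53,841, U = 3,171, labor force = 57,012.
New unemployment rate = 3,171 / 57,012 = 5.56%.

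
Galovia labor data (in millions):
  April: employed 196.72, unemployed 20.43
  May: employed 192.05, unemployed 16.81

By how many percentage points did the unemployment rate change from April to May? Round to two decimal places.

The unemployment rate changed by −1.36 percentage points.

April: labor force = 196.72 + 20.43 = 217.15; u = 20.43/217.15 = 9.41%.
May: labor force = 192.05 + 16.81 = 208.86; u = 16.81/208.86 = 8.05%.
Change = 8.05% − 9.41% = −1.36 pp.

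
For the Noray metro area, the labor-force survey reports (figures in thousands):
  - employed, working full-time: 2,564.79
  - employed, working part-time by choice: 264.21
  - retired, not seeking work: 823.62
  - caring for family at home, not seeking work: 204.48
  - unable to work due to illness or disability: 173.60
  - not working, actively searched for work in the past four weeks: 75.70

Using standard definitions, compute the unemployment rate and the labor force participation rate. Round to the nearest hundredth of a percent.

Employed = 2,564.79 + 264.21 = 2,829.00 thousand.
Unemployed = 75.70 thousand.
Labor force = 2,829.00 + 75.70 = 2,904.70 thousand.
Not in labor force = 823.62 + 204.48 + 173.60 = 1,201.70 thousand (those not working and not actively searching are outside the labor force).
Civilian working-age population = 2,904.70 + 1,201.70 = 4,106.40 thousand.
Unemployment rate = 75.70 / 2,904.70 = 2.61%.
Labor force participation rate = 2,904.70 / 4,106.40 = 70.74%.

Unemployment rate ≈ 2.61%; labor force participation rate ≈ 70.74%.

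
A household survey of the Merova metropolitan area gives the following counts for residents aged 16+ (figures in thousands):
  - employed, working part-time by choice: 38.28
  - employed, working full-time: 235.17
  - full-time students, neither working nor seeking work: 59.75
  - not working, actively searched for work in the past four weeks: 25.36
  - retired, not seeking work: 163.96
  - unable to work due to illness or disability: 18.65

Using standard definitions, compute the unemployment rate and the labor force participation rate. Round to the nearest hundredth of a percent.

Employed = 38.28 + 235.17 = 273.45 thousand.
Unemployed = 25.36 thousand.
Labor force = 273.45 + 25.36 = 298.81 thousand.
Not in labor force = 59.75 + 163.96 + 18.65 = 242.36 thousand (those not working and not actively searching are outside the labor force).
Civilian working-age population = 298.81 + 242.36 = 541.17 thousand.
Unemployment rate = 25.36 / 298.81 = 8.49%.
Labor force participation rate = 298.81 / 541.17 = 55.22%.

Unemployment rate ≈ 8.49%; labor force participation rate ≈ 55.22%.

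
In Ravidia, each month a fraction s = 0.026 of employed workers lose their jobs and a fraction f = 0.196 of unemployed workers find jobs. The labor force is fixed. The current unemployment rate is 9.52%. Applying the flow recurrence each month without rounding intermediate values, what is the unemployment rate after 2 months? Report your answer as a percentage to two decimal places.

With a fixed labor force, u_{t+1} = u_t + s·(1−u_t) − f·u_t = u_t·(1−s−f) + s.
Here 1−s−f = 0.778 and s = 0.026.
u_1 = 0.095200 × 0.778 + 0.026 = 0.100066.
u_2 = 0.100066 × 0.778 + 0.026 = 0.103851.

Unemployment rate after two months ≈ 10.39%.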